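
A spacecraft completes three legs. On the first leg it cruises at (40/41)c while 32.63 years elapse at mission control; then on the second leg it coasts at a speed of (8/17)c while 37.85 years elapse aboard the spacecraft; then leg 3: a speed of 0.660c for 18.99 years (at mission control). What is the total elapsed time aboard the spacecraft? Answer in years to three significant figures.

τ = 59.3 years

Leg 1: γ = 1/√(1 − (40/41)²) = 41/9 ≈ 4.556; τ_1 = 32.63/4.556 = 7.163 years.
Leg 2: 37.85 years is already measured aboard the spacecraft.
Leg 3: γ = 1/√(1 − 0.660²) = 1/√0.5644 = 1.331; τ_3 = 18.99/1.331 = 14.27 years.
Total: 7.163 + 37.85 + 14.27 years.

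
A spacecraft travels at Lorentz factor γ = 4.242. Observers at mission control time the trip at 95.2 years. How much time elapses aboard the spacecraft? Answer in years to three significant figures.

τ = 22.4 years

γ = 4.242
The interval measured at mission control is the dilated one; the clock aboard the spacecraft measures the proper time τ = Δt/γ = 95.2/4.242 years.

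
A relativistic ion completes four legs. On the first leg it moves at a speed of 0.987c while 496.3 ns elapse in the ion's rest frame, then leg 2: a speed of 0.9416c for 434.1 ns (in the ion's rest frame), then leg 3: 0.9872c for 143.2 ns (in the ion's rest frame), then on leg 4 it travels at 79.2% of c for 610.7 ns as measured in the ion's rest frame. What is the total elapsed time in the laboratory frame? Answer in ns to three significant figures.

Leg 1: γ = 1/√(1 − 0.987²) = 1/√0.02583 = 6.222; Δt_1 = 6.222 × 496.3 = 3088 ns.
Leg 2: γ = 1/√(1 − 0.9416²) = 1/√0.1134 = 2.970; Δt_2 = 2.970 × 434.1 = 1289 ns.
Leg 3: γ = 1/√(1 − 0.9872²) = 1/√0.02544 = 6.270; Δt_3 = 6.270 × 143.2 = 897.9 ns.
Leg 4: β = 0.792; γ = 1/√(1 − 0.792²) = 1/√0.3727 = 1.638; Δt_4 = 1.638 × 610.7 = 1000 ns.
Total: 3088 + 1289 + 897.9 + 1000 ns.

Δt = 6280 ns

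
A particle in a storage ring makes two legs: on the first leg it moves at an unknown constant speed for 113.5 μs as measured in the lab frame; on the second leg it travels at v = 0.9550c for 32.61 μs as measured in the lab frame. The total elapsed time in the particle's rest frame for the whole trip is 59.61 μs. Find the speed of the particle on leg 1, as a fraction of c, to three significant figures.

β = 0.898

Leg 1: speed unknown; τ_1 = 113.5/γ_1.
Leg 2: γ = 1/√(1 − 0.9550²) = 1/√0.08798 = 3.371; τ_2 = 32.61/3.371 = 9.672 μs.
Total proper time: τ_1 + 9.672 = 59.61, so τ_1 = 59.61 − 9.672 = 49.94 μs.
γ_1 = 113.5/49.94 = 2.273; β = √(1 − 1/γ²) = √0.8064.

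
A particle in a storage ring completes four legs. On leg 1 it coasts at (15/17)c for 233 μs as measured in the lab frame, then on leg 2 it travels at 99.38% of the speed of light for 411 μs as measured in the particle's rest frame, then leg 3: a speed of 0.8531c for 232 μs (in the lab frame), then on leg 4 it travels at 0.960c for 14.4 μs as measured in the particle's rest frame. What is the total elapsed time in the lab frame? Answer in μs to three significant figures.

Leg 1: 233 μs is already measured in the lab frame.
Leg 2: β = 0.9938; γ = 1/√(1 − 0.9938²) = 1/√0.01236 = 8.994; Δt_2 = 8.994 × 411 = 3697 μs.
Leg 3: 232 μs is already measured in the lab frame.
Leg 4: γ = 1/√(1 − 0.960²) = 25/7 ≈ 3.571; Δt_4 = 3.571 × 14.4 = 51.43 μs.
Total: 233.0 + 3697 + 232.0 + 51.43 μs.

Δt = 4210 μs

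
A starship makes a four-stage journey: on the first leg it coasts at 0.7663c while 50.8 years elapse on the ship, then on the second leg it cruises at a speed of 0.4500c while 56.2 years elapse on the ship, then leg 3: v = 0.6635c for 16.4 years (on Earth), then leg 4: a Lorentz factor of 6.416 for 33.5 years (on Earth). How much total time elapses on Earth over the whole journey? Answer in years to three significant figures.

Leg 1: γ = 1/√(1 − 0.7663²) = 1/√0.4128 = 1.556; Δt_1 = 1.556 × 50.8 = 79.07 years.
Leg 2: γ = 1/√(1 − 0.4500²) = 1/√0.7975 = 1.120; Δt_2 = 1.120 × 56.2 = 62.93 years.
Leg 3: 16.4 years is already measured on Earth.
Leg 4: 33.5 years is already measured on Earth.
Total: 79.07 + 62.93 + 16.40 + 33.50 years.

Δt = 192 years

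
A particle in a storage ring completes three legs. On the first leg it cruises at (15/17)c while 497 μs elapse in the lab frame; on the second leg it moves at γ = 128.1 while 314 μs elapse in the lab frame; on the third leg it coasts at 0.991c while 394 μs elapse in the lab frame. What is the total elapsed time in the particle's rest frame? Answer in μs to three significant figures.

τ = 289 μs

Leg 1: γ = 1/√(1 − (15/17)²) = 17/8 = 2.125; τ_1 = 497/2.125 = 233.9 μs.
Leg 2: γ = 128.1; τ_2 = 314/128.1 = 2.451 μs.
Leg 3: γ = 1/√(1 − 0.991²) = 1/√0.01792 = 7.470; τ_3 = 394/7.470 = 52.74 μs.
Total: 233.9 + 2.451 + 52.74 μs.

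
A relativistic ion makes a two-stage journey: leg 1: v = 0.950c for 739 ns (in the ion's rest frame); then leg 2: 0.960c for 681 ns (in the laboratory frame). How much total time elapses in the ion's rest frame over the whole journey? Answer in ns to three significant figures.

Leg 1: 739 ns is already measured in the ion's rest frame.
Leg 2: γ = 1/√(1 − 0.960²) = 25/7 ≈ 3.571; τ_2 = 681/3.571 = 190.7 ns.
Total: 739.0 + 190.7 ns.

τ = 930 ns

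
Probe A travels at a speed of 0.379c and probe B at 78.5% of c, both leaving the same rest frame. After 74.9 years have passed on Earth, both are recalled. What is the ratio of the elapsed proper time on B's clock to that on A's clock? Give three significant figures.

τ_B/τ_A = 0.669

A: γ = 1/√(1 − 0.379²) = 1/√0.8564 = 1.081. B: β = 0.785; γ = 1/√(1 − 0.785²) = 1/√0.3838 = 1.614.
τ_A/τ_B = γ_B/γ_A = 1.614/1.081 = 1.494, so τ_B/τ_A = 0.6694.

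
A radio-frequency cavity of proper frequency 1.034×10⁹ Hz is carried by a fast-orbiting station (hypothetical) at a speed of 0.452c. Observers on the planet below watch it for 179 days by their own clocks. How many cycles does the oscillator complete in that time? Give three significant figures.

N = 1.43×10¹⁶

γ = 1/√(1 − 0.452²) = 1/√0.7957 = 1.121
During 179 days of lab time, the oscillator's proper time advances by τ = Δt/γ = 179/1.121 = 159.7 days = 1.380×10⁷ s.
N = f × τ = 1.034×10⁹ × 1.380×10⁷ = 1.426×10¹⁶.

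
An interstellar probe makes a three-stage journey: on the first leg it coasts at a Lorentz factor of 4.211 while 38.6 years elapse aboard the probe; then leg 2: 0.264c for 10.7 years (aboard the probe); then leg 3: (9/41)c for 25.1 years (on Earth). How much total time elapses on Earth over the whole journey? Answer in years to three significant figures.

Leg 1: γ = 4.211; Δt_1 = 4.211 × 38.6 = 162.5 years.
Leg 2: γ = 1/√(1 − 0.264²) = 1/√0.9303 = 1.037; Δt_2 = 1.037 × 10.7 = 11.09 years.
Leg 3: 25.1 years is already measured on Earth.
Total: 162.5 + 11.09 + 25.10 years.

Δt = 199 years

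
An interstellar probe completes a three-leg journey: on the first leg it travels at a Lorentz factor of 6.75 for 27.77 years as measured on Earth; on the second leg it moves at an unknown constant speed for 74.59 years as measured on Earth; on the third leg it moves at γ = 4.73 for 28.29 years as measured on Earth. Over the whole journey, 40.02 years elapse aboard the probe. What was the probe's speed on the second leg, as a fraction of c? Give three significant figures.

β = 0.916

Leg 1: γ = 6.75; τ_1 = 27.77/6.750 = 4.114 years.
Leg 2: speed unknown; τ_2 = 74.59/γ_2.
Leg 3: γ = 4.73; τ_3 = 28.29/4.730 = 5.981 years.
Total proper time: 4.114 + τ_2 + 5.981 = 40.02, so τ_2 = 40.02 − 10.10 = 29.92 years.
γ_2 = 74.59/29.92 = 2.493; β = √(1 − 1/γ²) = √0.8390.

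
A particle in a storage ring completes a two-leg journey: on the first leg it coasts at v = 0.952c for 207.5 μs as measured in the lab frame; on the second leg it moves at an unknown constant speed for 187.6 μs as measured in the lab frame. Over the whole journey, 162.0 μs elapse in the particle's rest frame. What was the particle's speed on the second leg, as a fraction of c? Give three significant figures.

Leg 1: γ = 1/√(1 − 0.952²) = 1/√0.09370 = 3.267; τ_1 = 207.5/3.267 = 63.52 μs.
Leg 2: speed unknown; τ_2 = 187.6/γ_2.
Total proper time: 63.52 + τ_2 = 162.0, so τ_2 = 162.0 − 63.52 = 98.48 μs.
γ_2 = 187.6/98.48 = 1.905; β = √(1 − 1/γ²) = √0.7244.

β = 0.851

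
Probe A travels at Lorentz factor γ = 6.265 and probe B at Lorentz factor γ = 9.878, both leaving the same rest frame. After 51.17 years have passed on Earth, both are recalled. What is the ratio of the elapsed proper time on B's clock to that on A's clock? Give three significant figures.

τ_B/τ_A = 0.634

A: γ = 6.265. B: γ = 9.878.
τ_A/τ_B = γ_B/γ_A = 9.878/6.265 = 1.577, so τ_B/τ_A = 0.6342.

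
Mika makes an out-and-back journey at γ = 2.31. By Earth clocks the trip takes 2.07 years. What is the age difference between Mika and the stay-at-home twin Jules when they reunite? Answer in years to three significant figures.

Δt − τ = 1.17 years

γ = 2.31
Mika's elapsed proper time: τ = 2.07/2.310 = 0.8961 years.
Age gap = Δt − τ = 2.07 − 0.8961 years.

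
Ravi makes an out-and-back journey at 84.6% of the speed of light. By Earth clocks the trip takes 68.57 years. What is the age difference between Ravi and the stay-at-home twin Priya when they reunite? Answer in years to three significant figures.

Δt − τ = 32.0 years

β = 0.846; γ = 1/√(1 − 0.846²) = 1/√0.2843 = 1.876
Ravi's elapsed proper time: τ = 68.57/1.876 = 36.56 years.
Age gap = Δt − τ = 68.57 − 36.56 years.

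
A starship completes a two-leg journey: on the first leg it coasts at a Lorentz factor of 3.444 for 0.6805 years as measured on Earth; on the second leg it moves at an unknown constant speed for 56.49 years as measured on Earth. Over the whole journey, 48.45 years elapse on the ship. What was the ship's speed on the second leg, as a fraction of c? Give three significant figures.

Leg 1: γ = 3.444; τ_1 = 0.6805/3.444 = 0.1976 years.
Leg 2: speed unknown; τ_2 = 56.49/γ_2.
Total proper time: 0.1976 + τ_2 = 48.45, so τ_2 = 48.45 − 0.1976 = 48.25 years.
γ_2 = 56.49/48.25 = 1.171; β = √(1 − 1/γ²) = √0.2704.

β = 0.520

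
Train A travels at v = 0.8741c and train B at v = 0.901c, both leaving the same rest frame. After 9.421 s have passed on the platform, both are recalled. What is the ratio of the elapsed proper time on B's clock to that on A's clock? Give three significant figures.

A: γ = 1/√(1 − 0.8741²) = 1/√0.2359 = 2.059. B: γ = 1/√(1 − 0.901²) = 1/√0.1882 = 2.305.
τ_A/τ_B = γ_B/γ_A = 2.305/2.059 = 1.120, so τ_B/τ_A = 0.8931.

τ_B/τ_A = 0.893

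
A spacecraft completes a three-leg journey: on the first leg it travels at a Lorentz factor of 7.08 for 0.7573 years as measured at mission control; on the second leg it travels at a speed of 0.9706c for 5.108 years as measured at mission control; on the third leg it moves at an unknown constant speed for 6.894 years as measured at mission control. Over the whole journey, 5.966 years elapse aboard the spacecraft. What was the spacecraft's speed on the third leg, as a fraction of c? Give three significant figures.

β = 0.741

Leg 1: γ = 7.08; τ_1 = 0.7573/7.080 = 0.1070 years.
Leg 2: γ = 1/√(1 − 0.9706²) = 1/√0.05794 = 4.155; τ_2 = 5.108/4.155 = 1.229 years.
Leg 3: speed unknown; τ_3 = 6.894/γ_3.
Total proper time: 0.1070 + 1.229 + τ_3 = 5.966, so τ_3 = 5.966 − 1.336 = 4.630 years.
γ_3 = 6.894/4.630 = 1.489; β = √(1 − 1/γ²) = √0.5490.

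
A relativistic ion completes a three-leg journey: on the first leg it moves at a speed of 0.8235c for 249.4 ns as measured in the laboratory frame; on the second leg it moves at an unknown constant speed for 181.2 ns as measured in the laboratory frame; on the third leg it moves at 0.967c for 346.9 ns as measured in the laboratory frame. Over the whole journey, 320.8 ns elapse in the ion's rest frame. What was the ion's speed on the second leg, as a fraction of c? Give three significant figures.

β = 0.865

Leg 1: γ = 1/√(1 − 0.8235²) = 1/√0.3218 = 1.763; τ_1 = 249.4/1.763 = 141.5 ns.
Leg 2: speed unknown; τ_2 = 181.2/γ_2.
Leg 3: γ = 1/√(1 − 0.967²) = 1/√0.06491 = 3.925; τ_3 = 346.9/3.925 = 88.38 ns.
Total proper time: 141.5 + τ_2 + 88.38 = 320.8, so τ_2 = 320.8 − 229.9 = 90.93 ns.
γ_2 = 181.2/90.93 = 1.993; β = √(1 − 1/γ²) = √0.7482.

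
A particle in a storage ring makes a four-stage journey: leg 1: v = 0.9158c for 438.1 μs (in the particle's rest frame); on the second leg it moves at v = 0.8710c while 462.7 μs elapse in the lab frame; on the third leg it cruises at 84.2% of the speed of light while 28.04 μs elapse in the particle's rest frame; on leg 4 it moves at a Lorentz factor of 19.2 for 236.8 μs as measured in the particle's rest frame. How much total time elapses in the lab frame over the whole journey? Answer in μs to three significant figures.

Δt = 6150 μs

Leg 1: γ = 1/√(1 − 0.9158²) = 1/√0.1613 = 2.490; Δt_1 = 2.490 × 438.1 = 1091 μs.
Leg 2: 462.7 μs is already measured in the lab frame.
Leg 3: β = 0.842; γ = 1/√(1 − 0.842²) = 1/√0.2910 = 1.854; Δt_3 = 1.854 × 28.04 = 51.98 μs.
Leg 4: γ = 19.2; Δt_4 = 19.20 × 236.8 = 4547 μs.
Total: 1091 + 462.7 + 51.98 + 4547 μs.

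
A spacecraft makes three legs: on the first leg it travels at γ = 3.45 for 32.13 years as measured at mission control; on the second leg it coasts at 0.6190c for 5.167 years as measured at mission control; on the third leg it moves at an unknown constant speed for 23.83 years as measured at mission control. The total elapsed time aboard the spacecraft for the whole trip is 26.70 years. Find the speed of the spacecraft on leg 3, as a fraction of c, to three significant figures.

β = 0.829

Leg 1: γ = 3.45; τ_1 = 32.13/3.450 = 9.313 years.
Leg 2: γ = 1/√(1 − 0.6190²) = 1/√0.6168 = 1.273; τ_2 = 5.167/1.273 = 4.058 years.
Leg 3: speed unknown; τ_3 = 23.83/γ_3.
Total proper time: 9.313 + 4.058 + τ_3 = 26.70, so τ_3 = 26.70 − 13.37 = 13.33 years.
γ_3 = 23.83/13.33 = 1.788; β = √(1 − 1/γ²) = √0.6871.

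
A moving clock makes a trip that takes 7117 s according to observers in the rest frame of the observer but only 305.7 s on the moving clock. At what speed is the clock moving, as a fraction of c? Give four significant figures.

The proper time is measured on the moving clock (both events occur at the clock's location); Δt is measured in the rest frame of the observer. γ = Δt/τ = 7117/305.7 = 23.28.
β = √(1 − 1/γ²) = √(1 − 0.001845) = √0.9982

v = 0.9991c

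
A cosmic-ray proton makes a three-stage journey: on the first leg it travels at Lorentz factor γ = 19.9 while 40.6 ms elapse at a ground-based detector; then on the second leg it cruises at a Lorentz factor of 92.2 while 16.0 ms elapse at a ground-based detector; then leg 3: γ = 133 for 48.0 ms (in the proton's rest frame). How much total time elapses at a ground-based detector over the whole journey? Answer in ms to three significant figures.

Leg 1: 40.6 ms is already measured at a ground-based detector.
Leg 2: 16.0 ms is already measured at a ground-based detector.
Leg 3: γ = 133; Δt_3 = 133.0 × 48.0 = 6384 ms.
Total: 40.60 + 16.00 + 6384 ms.

Δt = 6440 ms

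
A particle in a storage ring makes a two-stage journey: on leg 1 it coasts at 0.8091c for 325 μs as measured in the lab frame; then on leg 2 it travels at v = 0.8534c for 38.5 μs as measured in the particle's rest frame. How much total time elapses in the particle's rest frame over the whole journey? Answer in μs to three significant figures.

τ = 229 μs

Leg 1: γ = 1/√(1 − 0.8091²) = 1/√0.3454 = 1.702; τ_1 = 325/1.702 = 191.0 μs.
Leg 2: 38.5 μs is already measured in the particle's rest frame.
Total: 191.0 + 38.50 μs.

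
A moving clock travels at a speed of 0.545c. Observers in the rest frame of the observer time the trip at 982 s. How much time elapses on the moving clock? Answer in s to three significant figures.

γ = 1/√(1 − 0.545²) = 1/√0.7030 = 1.193
The interval measured in the rest frame of the observer is the dilated one; the clock on the moving clock measures the proper time τ = Δt/γ = 982/1.193 s.

τ = 823 s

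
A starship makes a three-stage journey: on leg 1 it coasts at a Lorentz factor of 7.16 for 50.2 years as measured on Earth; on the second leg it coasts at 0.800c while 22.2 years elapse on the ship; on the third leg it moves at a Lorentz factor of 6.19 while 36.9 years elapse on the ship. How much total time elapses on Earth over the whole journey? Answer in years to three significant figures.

Leg 1: 50.2 years is already measured on Earth.
Leg 2: γ = 1/√(1 − 0.800²) = 5/3 ≈ 1.667; Δt_2 = 1.667 × 22.2 = 37.00 years.
Leg 3: γ = 6.19; Δt_3 = 6.190 × 36.9 = 228.4 years.
Total: 50.20 + 37.00 + 228.4 years.

Δt = 316 years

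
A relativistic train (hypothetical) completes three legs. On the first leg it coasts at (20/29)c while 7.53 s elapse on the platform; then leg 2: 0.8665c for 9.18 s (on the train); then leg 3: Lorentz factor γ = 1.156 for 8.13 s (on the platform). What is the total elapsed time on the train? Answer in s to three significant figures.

Leg 1: γ = 1/√(1 − (20/29)²) = 29/21 ≈ 1.381; τ_1 = 7.53/1.381 = 5.453 s.
Leg 2: 9.18 s is already measured on the train.
Leg 3: γ = 1.156; τ_3 = 8.13/1.156 = 7.033 s.
Total: 5.453 + 9.180 + 7.033 s.

τ = 21.7 s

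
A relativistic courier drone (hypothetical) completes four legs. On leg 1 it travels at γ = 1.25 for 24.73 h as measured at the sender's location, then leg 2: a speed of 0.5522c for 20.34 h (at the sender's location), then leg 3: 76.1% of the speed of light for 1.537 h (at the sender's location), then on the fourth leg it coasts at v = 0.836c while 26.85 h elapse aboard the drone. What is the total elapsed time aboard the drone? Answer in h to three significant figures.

τ = 64.6 h

Leg 1: γ = 1.25; τ_1 = 24.73/1.250 = 19.78 h.
Leg 2: γ = 1/√(1 − 0.5522²) = 1/√0.6951 = 1.199; τ_2 = 20.34/1.199 = 16.96 h.
Leg 3: β = 0.761; γ = 1/√(1 − 0.761²) = 1/√0.4209 = 1.541; τ_3 = 1.537/1.541 = 0.9971 h.
Leg 4: 26.85 h is already measured aboard the drone.
Total: 19.78 + 16.96 + 0.9971 + 26.85 h.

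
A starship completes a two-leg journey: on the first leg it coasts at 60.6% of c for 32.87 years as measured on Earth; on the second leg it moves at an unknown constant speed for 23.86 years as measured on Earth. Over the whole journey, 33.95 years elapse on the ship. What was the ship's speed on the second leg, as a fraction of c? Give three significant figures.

Leg 1: β = 0.606; γ = 1/√(1 − 0.606²) = 1/√0.6328 = 1.257; τ_1 = 32.87/1.257 = 26.15 years.
Leg 2: speed unknown; τ_2 = 23.86/γ_2.
Total proper time: 26.15 + τ_2 = 33.95, so τ_2 = 33.95 − 26.15 = 7.803 years.
γ_2 = 23.86/7.803 = 3.058; β = √(1 − 1/γ²) = √0.8930.

β = 0.945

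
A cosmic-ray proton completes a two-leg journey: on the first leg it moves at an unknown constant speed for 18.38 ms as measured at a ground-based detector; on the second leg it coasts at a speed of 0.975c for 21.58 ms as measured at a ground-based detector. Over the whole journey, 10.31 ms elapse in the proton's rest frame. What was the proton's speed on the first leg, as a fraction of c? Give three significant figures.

β = 0.954

Leg 1: speed unknown; τ_1 = 18.38/γ_1.
Leg 2: γ = 1/√(1 − 0.975²) = 1/√0.04938 = 4.500; τ_2 = 21.58/4.500 = 4.795 ms.
Total proper time: τ_1 + 4.795 = 10.31, so τ_1 = 10.31 − 4.795 = 5.515 ms.
γ_1 = 18.38/5.515 = 3.333; β = √(1 − 1/γ²) = √0.9100.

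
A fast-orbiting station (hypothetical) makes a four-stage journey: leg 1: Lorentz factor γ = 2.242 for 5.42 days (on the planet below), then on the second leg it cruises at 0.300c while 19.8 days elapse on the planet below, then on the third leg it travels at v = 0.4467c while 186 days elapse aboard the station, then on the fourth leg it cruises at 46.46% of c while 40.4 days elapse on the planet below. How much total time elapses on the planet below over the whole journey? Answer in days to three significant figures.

Δt = 274 days

Leg 1: 5.42 days is already measured on the planet below.
Leg 2: 19.8 days is already measured on the planet below.
Leg 3: γ = 1/√(1 − 0.4467²) = 1/√0.8005 = 1.118; Δt_3 = 1.118 × 186 = 207.9 days.
Leg 4: 40.4 days is already measured on the planet below.
Total: 5.420 + 19.80 + 207.9 + 40.40 days.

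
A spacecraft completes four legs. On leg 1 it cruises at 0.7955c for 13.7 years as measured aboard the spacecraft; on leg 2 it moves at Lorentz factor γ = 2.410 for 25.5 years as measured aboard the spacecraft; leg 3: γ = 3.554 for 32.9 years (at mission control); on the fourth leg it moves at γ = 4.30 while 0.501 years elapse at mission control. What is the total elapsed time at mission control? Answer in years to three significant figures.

Δt = 117 years

Leg 1: γ = 1/√(1 − 0.7955²) = 1/√0.3672 = 1.650; Δt_1 = 1.650 × 13.7 = 22.61 years.
Leg 2: γ = 2.410; Δt_2 = 2.410 × 25.5 = 61.46 years.
Leg 3: 32.9 years is already measured at mission control.
Leg 4: 0.501 years is already measured at mission control.
Total: 22.61 + 61.46 + 32.90 + 0.5010 years.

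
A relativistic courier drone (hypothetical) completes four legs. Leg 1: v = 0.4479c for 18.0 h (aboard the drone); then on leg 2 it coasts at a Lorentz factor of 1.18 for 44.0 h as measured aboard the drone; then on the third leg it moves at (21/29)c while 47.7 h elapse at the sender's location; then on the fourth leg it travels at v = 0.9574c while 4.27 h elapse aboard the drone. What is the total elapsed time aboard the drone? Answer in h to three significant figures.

Leg 1: 18.0 h is already measured aboard the drone.
Leg 2: 44.0 h is already measured aboard the drone.
Leg 3: γ = 1/√(1 − (21/29)²) = 29/20 = 1.450; τ_3 = 47.7/1.450 = 32.90 h.
Leg 4: 4.27 h is already measured aboard the drone.
Total: 18.00 + 44.00 + 32.90 + 4.270 h.

τ = 99.2 h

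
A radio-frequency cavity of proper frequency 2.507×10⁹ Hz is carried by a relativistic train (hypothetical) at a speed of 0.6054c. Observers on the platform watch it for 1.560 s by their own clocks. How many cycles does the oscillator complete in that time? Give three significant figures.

γ = 1/√(1 − 0.6054²) = 1/√0.6335 = 1.256
During 1.560 s of lab time, the oscillator's proper time advances by τ = Δt/γ = 1.560/1.256 = 1.242 s = 1.242×10⁰ s.
N = f × τ = 2.507×10⁹ × 1.242×10⁰ = 3.113×10⁹.

N = 3.11×10⁹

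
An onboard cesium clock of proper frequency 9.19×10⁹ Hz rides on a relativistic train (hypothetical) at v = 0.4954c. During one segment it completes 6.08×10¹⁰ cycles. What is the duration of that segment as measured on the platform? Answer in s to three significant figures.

γ = 1/√(1 − 0.4954²) = 1/√0.7546 = 1.151
Proper time for N cycles: τ = N/f = 6.08×10¹⁰/(9.19×10⁹) = 6.616×10⁰ s = 6.616 s.
Lab-frame duration Δt = γτ = 1.151 × 6.616 = 7.616 s.

Δt = 7.62 s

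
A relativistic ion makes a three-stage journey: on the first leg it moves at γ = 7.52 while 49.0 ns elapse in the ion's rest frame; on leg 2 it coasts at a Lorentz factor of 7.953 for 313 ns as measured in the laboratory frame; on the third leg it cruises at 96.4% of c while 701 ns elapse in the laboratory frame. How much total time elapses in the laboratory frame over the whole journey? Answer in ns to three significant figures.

Δt = 1380 ns

Leg 1: γ = 7.52; Δt_1 = 7.520 × 49.0 = 368.5 ns.
Leg 2: 313 ns is already measured in the laboratory frame.
Leg 3: 701 ns is already measured in the laboratory frame.
Total: 368.5 + 313.0 + 701.0 ns.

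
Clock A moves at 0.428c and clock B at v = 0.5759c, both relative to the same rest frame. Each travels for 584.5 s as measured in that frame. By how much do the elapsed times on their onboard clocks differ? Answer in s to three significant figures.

A: γ = 1/√(1 − 0.428²) = 1/√0.8168 = 1.106; τ_A = 584.5/1.106 = 528.3 s.
B: γ = 1/√(1 − 0.5759²) = 1/√0.6683 = 1.223; τ_B = 584.5/1.223 = 477.8 s.

|τ_A − τ_B| = 50.4 s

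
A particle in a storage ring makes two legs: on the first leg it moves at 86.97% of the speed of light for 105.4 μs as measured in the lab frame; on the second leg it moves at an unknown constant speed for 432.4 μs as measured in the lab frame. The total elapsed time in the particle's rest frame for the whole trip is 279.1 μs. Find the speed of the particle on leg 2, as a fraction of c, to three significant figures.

Leg 1: β = 0.8697; γ = 1/√(1 − 0.8697²) = 1/√0.2436 = 2.026; τ_1 = 105.4/2.026 = 52.02 μs.
Leg 2: speed unknown; τ_2 = 432.4/γ_2.
Total proper time: 52.02 + τ_2 = 279.1, so τ_2 = 279.1 − 52.02 = 227.1 μs.
γ_2 = 432.4/227.1 = 1.904; β = √(1 − 1/γ²) = √0.7242.

β = 0.851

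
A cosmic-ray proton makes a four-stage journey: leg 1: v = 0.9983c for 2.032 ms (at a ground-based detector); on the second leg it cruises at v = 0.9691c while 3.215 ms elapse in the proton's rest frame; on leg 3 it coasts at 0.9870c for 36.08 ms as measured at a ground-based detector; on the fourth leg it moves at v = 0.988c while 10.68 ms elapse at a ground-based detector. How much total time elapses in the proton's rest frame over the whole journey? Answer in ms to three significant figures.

τ = 10.8 ms

Leg 1: γ = 1/√(1 − 0.9983²) = 1/√0.003397 = 17.16; τ_1 = 2.032/17.16 = 0.1184 ms.
Leg 2: 3.215 ms is already measured in the proton's rest frame.
Leg 3: γ = 1/√(1 − 0.9870²) = 1/√0.02583 = 6.222; τ_3 = 36.08/6.222 = 5.799 ms.
Leg 4: γ = 1/√(1 − 0.988²) = 1/√0.02386 = 6.474; τ_4 = 10.68/6.474 = 1.650 ms.
Total: 0.1184 + 3.215 + 5.799 + 1.650 ms.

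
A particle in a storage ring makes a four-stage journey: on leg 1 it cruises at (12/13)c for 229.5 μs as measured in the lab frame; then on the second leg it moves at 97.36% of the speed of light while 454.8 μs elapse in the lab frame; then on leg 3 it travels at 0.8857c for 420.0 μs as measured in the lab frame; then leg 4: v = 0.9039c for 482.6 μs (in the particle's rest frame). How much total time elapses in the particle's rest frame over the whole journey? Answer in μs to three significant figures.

Leg 1: γ = 1/√(1 − (12/13)²) = 13/5 = 2.600; τ_1 = 229.5/2.600 = 88.27 μs.
Leg 2: β = 0.9736; γ = 1/√(1 − 0.9736²) = 1/√0.05210 = 4.381; τ_2 = 454.8/4.381 = 103.8 μs.
Leg 3: γ = 1/√(1 − 0.8857²) = 1/√0.2155 = 2.154; τ_3 = 420.0/2.154 = 195.0 μs.
Leg 4: 482.6 μs is already measured in the particle's rest frame.
Total: 88.27 + 103.8 + 195.0 + 482.6 μs.

τ = 870 μs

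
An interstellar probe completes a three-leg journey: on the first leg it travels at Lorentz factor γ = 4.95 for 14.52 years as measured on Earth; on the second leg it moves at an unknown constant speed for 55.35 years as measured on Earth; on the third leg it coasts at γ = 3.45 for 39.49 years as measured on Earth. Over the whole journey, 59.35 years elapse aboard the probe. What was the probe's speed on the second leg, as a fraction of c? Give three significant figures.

β = 0.583

Leg 1: γ = 4.95; τ_1 = 14.52/4.950 = 2.933 years.
Leg 2: speed unknown; τ_2 = 55.35/γ_2.
Leg 3: γ = 3.45; τ_3 = 39.49/3.450 = 11.45 years.
Total proper time: 2.933 + τ_2 + 11.45 = 59.35, so τ_2 = 59.35 − 14.38 = 44.97 years.
γ_2 = 55.35/44.97 = 1.231; β = √(1 − 1/γ²) = √0.3399.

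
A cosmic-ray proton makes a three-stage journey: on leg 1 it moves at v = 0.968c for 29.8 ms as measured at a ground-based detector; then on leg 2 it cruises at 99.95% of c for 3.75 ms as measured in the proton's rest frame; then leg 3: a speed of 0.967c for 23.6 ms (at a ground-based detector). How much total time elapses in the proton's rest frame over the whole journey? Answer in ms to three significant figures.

τ = 17.2 ms

Leg 1: γ = 1/√(1 − 0.968²) = 1/√0.06298 = 3.985; τ_1 = 29.8/3.985 = 7.478 ms.
Leg 2: 3.75 ms is already measured in the proton's rest frame.
Leg 3: γ = 1/√(1 − 0.967²) = 1/√0.06491 = 3.925; τ_3 = 23.6/3.925 = 6.013 ms.
Total: 7.478 + 3.750 + 6.013 ms.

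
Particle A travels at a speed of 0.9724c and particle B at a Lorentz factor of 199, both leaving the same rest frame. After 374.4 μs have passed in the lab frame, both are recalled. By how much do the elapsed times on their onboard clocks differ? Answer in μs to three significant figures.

A: γ = 1/√(1 − 0.9724²) = 1/√0.05444 = 4.286; τ_A = 374.4/4.286 = 87.36 μs.
B: γ = 199; τ_B = 374.4/199.0 = 1.881 μs.

|τ_A − τ_B| = 85.5 μs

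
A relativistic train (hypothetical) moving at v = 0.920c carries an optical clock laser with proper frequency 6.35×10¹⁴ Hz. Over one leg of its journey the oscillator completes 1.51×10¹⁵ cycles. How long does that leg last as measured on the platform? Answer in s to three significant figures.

Δt = 6.07 s

γ = 1/√(1 − 0.920²) = 1/√0.1536 = 2.552
Proper time for N cycles: τ = N/f = 1.51×10¹⁵/(6.35×10¹⁴) = 2.378×10⁰ s = 2.378 s.
Lab-frame duration Δt = γτ = 2.552 × 2.378 = 6.067 s.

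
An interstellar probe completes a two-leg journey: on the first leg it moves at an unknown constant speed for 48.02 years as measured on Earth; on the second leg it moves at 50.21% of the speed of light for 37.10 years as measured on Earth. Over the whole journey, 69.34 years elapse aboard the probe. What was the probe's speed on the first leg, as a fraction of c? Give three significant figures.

Leg 1: speed unknown; τ_1 = 48.02/γ_1.
Leg 2: β = 0.5021; γ = 1/√(1 − 0.5021²) = 1/√0.7479 = 1.156; τ_2 = 37.10/1.156 = 32.08 years.
Total proper time: τ_1 + 32.08 = 69.34, so τ_1 = 69.34 − 32.08 = 37.26 years.
γ_1 = 48.02/37.26 = 1.289; β = √(1 − 1/γ²) = √0.3981.

β = 0.631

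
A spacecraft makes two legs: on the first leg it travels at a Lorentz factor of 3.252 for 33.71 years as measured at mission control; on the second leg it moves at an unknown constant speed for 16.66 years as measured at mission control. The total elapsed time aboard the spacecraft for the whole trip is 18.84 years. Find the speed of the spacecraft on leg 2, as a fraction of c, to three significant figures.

β = 0.861

Leg 1: γ = 3.252; τ_1 = 33.71/3.252 = 10.37 years.
Leg 2: speed unknown; τ_2 = 16.66/γ_2.
Total proper time: 10.37 + τ_2 = 18.84, so τ_2 = 18.84 − 10.37 = 8.474 years.
γ_2 = 16.66/8.474 = 1.966; β = √(1 − 1/γ²) = √0.7413.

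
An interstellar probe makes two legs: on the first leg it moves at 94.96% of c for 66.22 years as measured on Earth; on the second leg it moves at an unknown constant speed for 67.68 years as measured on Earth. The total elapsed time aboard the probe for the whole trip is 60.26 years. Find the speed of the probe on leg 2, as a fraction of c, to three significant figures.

Leg 1: β = 0.9496; γ = 1/√(1 − 0.9496²) = 1/√0.09826 = 3.190; τ_1 = 66.22/3.190 = 20.76 years.
Leg 2: speed unknown; τ_2 = 67.68/γ_2.
Total proper time: 20.76 + τ_2 = 60.26, so τ_2 = 60.26 − 20.76 = 39.50 years.
γ_2 = 67.68/39.50 = 1.713; β = √(1 − 1/γ²) = √0.6593.

β = 0.812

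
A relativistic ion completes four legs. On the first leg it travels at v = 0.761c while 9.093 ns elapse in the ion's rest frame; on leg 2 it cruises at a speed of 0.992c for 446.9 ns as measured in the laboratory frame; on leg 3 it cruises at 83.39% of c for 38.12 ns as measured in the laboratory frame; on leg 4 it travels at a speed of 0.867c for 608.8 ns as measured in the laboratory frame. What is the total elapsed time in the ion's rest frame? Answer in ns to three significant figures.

τ = 390 ns

Leg 1: 9.093 ns is already measured in the ion's rest frame.
Leg 2: γ = 1/√(1 − 0.992²) = 1/√0.01594 = 7.922; τ_2 = 446.9/7.922 = 56.42 ns.
Leg 3: β = 0.8339; γ = 1/√(1 − 0.8339²) = 1/√0.3046 = 1.812; τ_3 = 38.12/1.812 = 21.04 ns.
Leg 4: γ = 1/√(1 − 0.867²) = 1/√0.2483 = 2.007; τ_4 = 608.8/2.007 = 303.4 ns.
Total: 9.093 + 56.42 + 21.04 + 303.4 ns.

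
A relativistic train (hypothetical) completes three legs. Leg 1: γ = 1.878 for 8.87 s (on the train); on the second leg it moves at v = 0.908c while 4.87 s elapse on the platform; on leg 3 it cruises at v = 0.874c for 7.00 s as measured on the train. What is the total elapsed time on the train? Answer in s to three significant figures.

Leg 1: 8.87 s is already measured on the train.
Leg 2: γ = 1/√(1 − 0.908²) = 1/√0.1755 = 2.387; τ_2 = 4.87/2.387 = 2.040 s.
Leg 3: 7.00 s is already measured on the train.
Total: 8.870 + 2.040 + 7.000 s.

τ = 17.9 s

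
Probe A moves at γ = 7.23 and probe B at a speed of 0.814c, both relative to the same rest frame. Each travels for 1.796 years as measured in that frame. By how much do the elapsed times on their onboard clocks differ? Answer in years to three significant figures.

|τ_A − τ_B| = 0.795 years

A: γ = 7.23; τ_A = 1.796/7.230 = 0.2484 years.
B: γ = 1/√(1 − 0.814²) = 1/√0.3374 = 1.722; τ_B = 1.796/1.722 = 1.043 years.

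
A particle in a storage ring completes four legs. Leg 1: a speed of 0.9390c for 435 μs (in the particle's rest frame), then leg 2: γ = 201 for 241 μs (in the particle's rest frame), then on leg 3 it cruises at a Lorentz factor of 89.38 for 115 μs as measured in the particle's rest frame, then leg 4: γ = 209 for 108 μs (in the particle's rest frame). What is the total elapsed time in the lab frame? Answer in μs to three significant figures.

Leg 1: γ = 1/√(1 − 0.9390²) = 1/√0.1183 = 2.908; Δt_1 = 2.908 × 435 = 1265 μs.
Leg 2: γ = 201; Δt_2 = 201.0 × 241 = 4.844×10⁴ μs.
Leg 3: γ = 89.38; Δt_3 = 89.38 × 115 = 1.028×10⁴ μs.
Leg 4: γ = 209; Δt_4 = 209.0 × 108 = 2.257×10⁴ μs.
Total: 1265 + 4.844×10⁴ + 1.028×10⁴ + 2.257×10⁴ μs.

Δt = 8.26×10⁴ μs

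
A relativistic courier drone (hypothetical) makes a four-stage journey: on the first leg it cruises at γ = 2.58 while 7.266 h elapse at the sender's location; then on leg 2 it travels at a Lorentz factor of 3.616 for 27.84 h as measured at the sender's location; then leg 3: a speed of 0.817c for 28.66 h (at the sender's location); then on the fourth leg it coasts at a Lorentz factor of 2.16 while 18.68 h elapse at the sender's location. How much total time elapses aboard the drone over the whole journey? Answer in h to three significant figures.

τ = 35.7 h

Leg 1: γ = 2.58; τ_1 = 7.266/2.580 = 2.816 h.
Leg 2: γ = 3.616; τ_2 = 27.84/3.616 = 7.699 h.
Leg 3: γ = 1/√(1 − 0.817²) = 1/√0.3325 = 1.734; τ_3 = 28.66/1.734 = 16.53 h.
Leg 4: γ = 2.16; τ_4 = 18.68/2.160 = 8.648 h.
Total: 2.816 + 7.699 + 16.53 + 8.648 h.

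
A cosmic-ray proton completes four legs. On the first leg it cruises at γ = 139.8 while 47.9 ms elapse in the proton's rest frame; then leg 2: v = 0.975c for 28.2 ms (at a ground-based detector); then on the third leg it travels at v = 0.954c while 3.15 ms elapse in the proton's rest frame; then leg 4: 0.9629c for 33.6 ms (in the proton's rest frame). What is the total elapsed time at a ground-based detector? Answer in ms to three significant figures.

Leg 1: γ = 139.8; Δt_1 = 139.8 × 47.9 = 6696 ms.
Leg 2: 28.2 ms is already measured at a ground-based detector.
Leg 3: γ = 1/√(1 − 0.954²) = 1/√0.08988 = 3.335; Δt_3 = 3.335 × 3.15 = 10.51 ms.
Leg 4: γ = 1/√(1 − 0.9629²) = 1/√0.07282 = 3.706; Δt_4 = 3.706 × 33.6 = 124.5 ms.
Total: 6696 + 28.20 + 10.51 + 124.5 ms.

Δt = 6860 ms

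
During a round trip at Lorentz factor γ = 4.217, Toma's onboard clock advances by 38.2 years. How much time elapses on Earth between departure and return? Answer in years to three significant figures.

Δt = 161 years

γ = 4.217
Earth-frame duration is the dilated interval: Δt = γτ = 4.217 × 38.2 years.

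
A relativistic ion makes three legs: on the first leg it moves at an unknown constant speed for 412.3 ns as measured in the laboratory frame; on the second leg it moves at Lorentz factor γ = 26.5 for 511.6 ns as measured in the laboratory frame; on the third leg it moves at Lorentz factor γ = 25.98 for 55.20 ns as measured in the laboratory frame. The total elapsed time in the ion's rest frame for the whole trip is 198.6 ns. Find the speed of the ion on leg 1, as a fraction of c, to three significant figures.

β = 0.903

Leg 1: speed unknown; τ_1 = 412.3/γ_1.
Leg 2: γ = 26.5; τ_2 = 511.6/26.50 = 19.31 ns.
Leg 3: γ = 25.98; τ_3 = 55.20/25.98 = 2.125 ns.
Total proper time: τ_1 + 19.31 + 2.125 = 198.6, so τ_1 = 198.6 − 21.43 = 177.2 ns.
γ_1 = 412.3/177.2 = 2.327; β = √(1 − 1/γ²) = √0.8153.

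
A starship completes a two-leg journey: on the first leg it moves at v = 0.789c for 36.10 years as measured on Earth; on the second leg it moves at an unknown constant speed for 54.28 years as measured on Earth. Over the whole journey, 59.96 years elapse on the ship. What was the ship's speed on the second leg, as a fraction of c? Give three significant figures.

β = 0.718

Leg 1: γ = 1/√(1 − 0.789²) = 1/√0.3775 = 1.628; τ_1 = 36.10/1.628 = 22.18 years.
Leg 2: speed unknown; τ_2 = 54.28/γ_2.
Total proper time: 22.18 + τ_2 = 59.96, so τ_2 = 59.96 − 22.18 = 37.78 years.
γ_2 = 54.28/37.78 = 1.437; β = √(1 − 1/γ²) = √0.5155.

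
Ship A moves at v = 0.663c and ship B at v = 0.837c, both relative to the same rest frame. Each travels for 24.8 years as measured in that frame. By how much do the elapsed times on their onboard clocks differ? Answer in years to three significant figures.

A: γ = 1/√(1 − 0.663²) = 1/√0.5604 = 1.336; τ_A = 24.8/1.336 = 18.57 years.
B: γ = 1/√(1 − 0.837²) = 1/√0.2994 = 1.827; τ_B = 24.8/1.827 = 13.57 years.

|τ_A − τ_B| = 5.00 years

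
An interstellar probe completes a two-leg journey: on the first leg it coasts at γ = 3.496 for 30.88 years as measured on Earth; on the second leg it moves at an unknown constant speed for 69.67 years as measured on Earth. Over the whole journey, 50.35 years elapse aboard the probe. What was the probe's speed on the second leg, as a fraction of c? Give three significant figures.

β = 0.803

Leg 1: γ = 3.496; τ_1 = 30.88/3.496 = 8.833 years.
Leg 2: speed unknown; τ_2 = 69.67/γ_2.
Total proper time: 8.833 + τ_2 = 50.35, so τ_2 = 50.35 − 8.833 = 41.52 years.
γ_2 = 69.67/41.52 = 1.678; β = √(1 − 1/γ²) = √0.6449.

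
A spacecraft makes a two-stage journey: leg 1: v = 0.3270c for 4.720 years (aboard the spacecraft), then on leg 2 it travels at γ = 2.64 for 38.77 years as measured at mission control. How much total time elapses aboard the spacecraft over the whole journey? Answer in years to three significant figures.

τ = 19.4 years

Leg 1: 4.720 years is already measured aboard the spacecraft.
Leg 2: γ = 2.64; τ_2 = 38.77/2.640 = 14.69 years.
Total: 4.720 + 14.69 years.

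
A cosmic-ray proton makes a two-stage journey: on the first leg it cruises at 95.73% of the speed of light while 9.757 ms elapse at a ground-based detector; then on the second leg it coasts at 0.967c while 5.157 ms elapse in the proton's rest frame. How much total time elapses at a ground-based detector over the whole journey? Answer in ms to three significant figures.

Leg 1: 9.757 ms is already measured at a ground-based detector.
Leg 2: γ = 1/√(1 − 0.967²) = 1/√0.06491 = 3.925; Δt_2 = 3.925 × 5.157 = 20.24 ms.
Total: 9.757 + 20.24 ms.

Δt = 30.0 ms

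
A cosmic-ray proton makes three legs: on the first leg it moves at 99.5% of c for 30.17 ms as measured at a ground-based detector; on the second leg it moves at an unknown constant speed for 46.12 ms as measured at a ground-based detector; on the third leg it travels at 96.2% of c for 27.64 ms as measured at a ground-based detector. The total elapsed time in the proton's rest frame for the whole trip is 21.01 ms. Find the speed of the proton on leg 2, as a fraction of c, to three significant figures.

Leg 1: β = 0.995; γ = 1/√(1 − 0.995²) = 1/√0.009975 = 10.01; τ_1 = 30.17/10.01 = 3.013 ms.
Leg 2: speed unknown; τ_2 = 46.12/γ_2.
Leg 3: β = 0.962; γ = 1/√(1 − 0.962²) = 1/√0.07456 = 3.662; τ_3 = 27.64/3.662 = 7.547 ms.
Total proper time: 3.013 + τ_2 + 7.547 = 21.01, so τ_2 = 21.01 − 10.56 = 10.45 ms.
γ_2 = 46.12/10.45 = 4.414; β = √(1 − 1/γ²) = √0.9487.

β = 0.974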